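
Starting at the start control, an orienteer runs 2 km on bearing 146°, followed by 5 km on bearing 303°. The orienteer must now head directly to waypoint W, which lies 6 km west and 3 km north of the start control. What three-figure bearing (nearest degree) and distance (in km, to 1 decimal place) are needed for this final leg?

Leg 1 (146°, 2 km): east 2 sin 146° = 1.12, north 2 cos 146° = -1.66
Leg 2 (303°, 5 km): east 5 sin 303° = -4.19, north 5 cos 303° = 2.72
Current position: (-3.07, 1.07). Target: (-6, 3). Remaining: Δeast = -2.93, Δnorth = 1.93.
Bearing = atan2(-2.93, 1.93) mod 360° = 303.48°; distance = √((-2.93)² + (1.93)²) = 3.507 km.

303°, 3.5 km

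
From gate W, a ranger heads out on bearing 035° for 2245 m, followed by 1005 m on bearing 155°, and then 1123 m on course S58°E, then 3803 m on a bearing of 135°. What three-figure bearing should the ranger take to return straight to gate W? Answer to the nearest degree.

294°

Leg 1 (035°, 2245 m): east 2245 sin 35° = 1287.68, north 2245 cos 35° = 1839.00
Leg 2 (155°, 1005 m): east 1005 sin 155° = 424.73, north 1005 cos 155° = -910.84
Leg 3 (S58°E, 1123 m): east 1123 sin 122° = 952.36, north 1123 cos 122° = -595.10
Leg 4 (135°, 3803 m): east 3803 sin 135° = 2689.13, north 3803 cos 135° = -2689.13
Net displacement: 5353.90 east, -2356.07 north. Direction back to start is (-5353.90, 2356.07): bearing = atan2(-5353.90, 2356.07) mod 360° = 293.75° ≈ 294°.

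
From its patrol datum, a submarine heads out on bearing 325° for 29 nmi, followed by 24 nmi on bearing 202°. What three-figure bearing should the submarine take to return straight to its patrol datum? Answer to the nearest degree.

Leg 1 (325°, 29 nmi): east 29 sin 325° = -16.63, north 29 cos 325° = 23.76
Leg 2 (202°, 24 nmi): east 24 sin 202° = -8.99, north 24 cos 202° = -22.25
Net displacement: -25.62 east, 1.50 north. Direction back to start is (25.62, -1.50): bearing = atan2(25.62, -1.50) mod 360° = 93.36° ≈ 093°.

093°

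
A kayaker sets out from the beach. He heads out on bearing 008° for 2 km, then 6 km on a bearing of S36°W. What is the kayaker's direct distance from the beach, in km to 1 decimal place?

Leg 1 (008°, 2 km): east 2 sin 8° = 0.28, north 2 cos 8° = 1.98
Leg 2 (S36°W, 6 km): east 6 sin 216° = -3.53, north 6 cos 216° = -4.85
Net: -3.25 east, -2.87 north. Distance = √((-3.25)² + (-2.87)²) = 4.337 km.

4.3 km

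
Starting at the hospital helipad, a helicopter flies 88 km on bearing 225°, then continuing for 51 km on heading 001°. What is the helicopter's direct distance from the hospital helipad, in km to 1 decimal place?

62.4 km

Leg 1 (225°, 88 km): east 88 sin 225° = -62.23, north 88 cos 225° = -62.23
Leg 2 (001°, 51 km): east 51 sin 1° = 0.89, north 51 cos 1° = 50.99
Net: -61.34 east, -11.23 north. Distance = √((-61.34)² + (-11.23)²) = 62.355 km.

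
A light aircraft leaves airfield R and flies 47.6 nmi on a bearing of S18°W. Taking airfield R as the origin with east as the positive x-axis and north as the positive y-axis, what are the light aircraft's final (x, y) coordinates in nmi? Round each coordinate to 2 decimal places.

Leg 1 (S18°W, 47.6 nmi): east 47.6 sin 198° = -14.71, north 47.6 cos 198° = -45.27
Summing: -14.71 nmi east, -45.27 nmi north → (-14.71, -45.27).

(-14.71, -45.27)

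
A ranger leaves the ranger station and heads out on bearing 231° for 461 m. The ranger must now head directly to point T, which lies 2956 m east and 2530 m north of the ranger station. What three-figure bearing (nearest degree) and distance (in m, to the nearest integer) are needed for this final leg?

050°, 4352 m

Leg 1 (231°, 461 m): east 461 sin 231° = -358.26, north 461 cos 231° = -290.12
Current position: (-358.26, -290.12). Target: (2956, 2530). Remaining: Δeast = 3314.26, Δnorth = 2820.12.
Bearing = atan2(3314.26, 2820.12) mod 360° = 49.61°; distance = √((3314.26)² + (2820.12)²) = 4351.713 m.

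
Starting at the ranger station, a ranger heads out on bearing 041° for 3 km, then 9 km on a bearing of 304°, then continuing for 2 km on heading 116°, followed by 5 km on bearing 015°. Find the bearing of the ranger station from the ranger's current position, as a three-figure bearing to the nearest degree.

168°

Leg 1 (041°, 3 km): east 3 sin 41° = 1.97, north 3 cos 41° = 2.26
Leg 2 (304°, 9 km): east 9 sin 304° = -7.46, north 9 cos 304° = 5.03
Leg 3 (116°, 2 km): east 2 sin 116° = 1.80, north 2 cos 116° = -0.88
Leg 4 (015°, 5 km): east 5 sin 15° = 1.29, north 5 cos 15° = 4.83
Net displacement: -2.40 east, 11.25 north. Direction back to start is (2.40, -11.25): bearing = atan2(2.40, -11.25) mod 360° = 167.95° ≈ 168°.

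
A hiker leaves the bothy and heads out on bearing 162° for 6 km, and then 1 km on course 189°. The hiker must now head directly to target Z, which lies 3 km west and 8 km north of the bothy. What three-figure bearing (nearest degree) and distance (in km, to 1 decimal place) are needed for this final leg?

Leg 1 (162°, 6 km): east 6 sin 162° = 1.85, north 6 cos 162° = -5.71
Leg 2 (189°, 1 km): east 1 sin 189° = -0.16, north 1 cos 189° = -0.99
Current position: (1.70, -6.69). Target: (-3, 8). Remaining: Δeast = -4.70, Δnorth = 14.69.
Bearing = atan2(-4.70, 14.69) mod 360° = 342.27°; distance = √((-4.70)² + (14.69)²) = 15.427 km.

342°, 15.4 km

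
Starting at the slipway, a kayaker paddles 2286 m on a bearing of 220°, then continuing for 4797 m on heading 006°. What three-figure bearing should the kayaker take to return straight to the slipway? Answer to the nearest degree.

Leg 1 (220°, 2286 m): east 2286 sin 220° = -1469.41, north 2286 cos 220° = -1751.18
Leg 2 (006°, 4797 m): east 4797 sin 6° = 501.42, north 4797 cos 6° = 4770.72
Net displacement: -967.99 east, 3019.54 north. Direction back to start is (967.99, -3019.54): bearing = atan2(967.99, -3019.54) mod 360° = 162.23° ≈ 162°.

162°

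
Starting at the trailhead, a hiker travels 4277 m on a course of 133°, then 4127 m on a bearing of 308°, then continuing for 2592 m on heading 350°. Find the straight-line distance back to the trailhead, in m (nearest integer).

2251 m

Leg 1 (133°, 4277 m): east 4277 sin 133° = 3128.00, north 4277 cos 133° = -2916.91
Leg 2 (308°, 4127 m): east 4127 sin 308° = -3252.12, north 4127 cos 308° = 2540.83
Leg 3 (350°, 2592 m): east 2592 sin 350° = -450.10, north 2592 cos 350° = 2552.62
Net: -574.22 east, 2176.55 north. Distance = √((-574.22)² + (2176.55)²) = 2251.020 m.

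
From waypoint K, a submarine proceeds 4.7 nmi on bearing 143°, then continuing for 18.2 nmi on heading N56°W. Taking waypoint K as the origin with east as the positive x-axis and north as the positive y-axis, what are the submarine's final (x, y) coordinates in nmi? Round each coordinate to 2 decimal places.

Leg 1 (143°, 4.7 nmi): east 4.7 sin 143° = 2.83, north 4.7 cos 143° = -3.75
Leg 2 (N56°W, 18.2 nmi): east 18.2 sin 304° = -15.09, north 18.2 cos 304° = 10.18
Summing: -12.26 nmi east, 6.42 nmi north → (-12.26, 6.42).

(-12.26, 6.42)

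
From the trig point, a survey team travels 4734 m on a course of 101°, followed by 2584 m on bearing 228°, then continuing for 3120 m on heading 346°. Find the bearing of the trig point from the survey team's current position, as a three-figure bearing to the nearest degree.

Leg 1 (101°, 4734 m): east 4734 sin 101° = 4647.02, north 4734 cos 101° = -903.29
Leg 2 (228°, 2584 m): east 2584 sin 228° = -1920.29, north 2584 cos 228° = -1729.03
Leg 3 (346°, 3120 m): east 3120 sin 346° = -754.80, north 3120 cos 346° = 3027.32
Net displacement: 1971.94 east, 395.00 north. Direction back to start is (-1971.94, -395.00): bearing = atan2(-1971.94, -395.00) mod 360° = 258.67° ≈ 259°.

259°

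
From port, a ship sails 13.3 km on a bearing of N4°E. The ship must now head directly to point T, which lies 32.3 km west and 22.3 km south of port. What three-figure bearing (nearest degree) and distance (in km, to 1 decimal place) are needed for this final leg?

Leg 1 (N4°E, 13.3 km): east 13.3 sin 4° = 0.93, north 13.3 cos 4° = 13.27
Current position: (0.93, 13.27). Target: (-32.3, -22.3). Remaining: Δeast = -33.23, Δnorth = -35.57.
Bearing = atan2(-33.23, -35.57) mod 360° = 223.05°; distance = √((-33.23)² + (-35.57)²) = 48.674 km.

223°, 48.7 km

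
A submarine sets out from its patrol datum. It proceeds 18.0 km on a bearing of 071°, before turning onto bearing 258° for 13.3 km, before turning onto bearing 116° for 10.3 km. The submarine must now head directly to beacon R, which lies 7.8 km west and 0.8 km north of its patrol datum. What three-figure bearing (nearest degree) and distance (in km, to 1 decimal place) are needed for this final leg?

276°, 21.2 km

Leg 1 (071°, 18.0 km): east 18.0 sin 71° = 17.02, north 18.0 cos 71° = 5.86
Leg 2 (258°, 13.3 km): east 13.3 sin 258° = -13.01, north 13.3 cos 258° = -2.77
Leg 3 (116°, 10.3 km): east 10.3 sin 116° = 9.26, north 10.3 cos 116° = -4.52
Current position: (13.27, -1.42). Target: (-7.8, 0.8). Remaining: Δeast = -21.07, Δnorth = 2.22.
Bearing = atan2(-21.07, 2.22) mod 360° = 276.02°; distance = √((-21.07)² + (2.22)²) = 21.184 km.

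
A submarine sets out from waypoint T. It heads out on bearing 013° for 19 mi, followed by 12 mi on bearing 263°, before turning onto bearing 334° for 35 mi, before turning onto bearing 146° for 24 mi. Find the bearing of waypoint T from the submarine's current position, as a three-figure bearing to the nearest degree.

162°

Leg 1 (013°, 19 mi): east 19 sin 13° = 4.27, north 19 cos 13° = 18.51
Leg 2 (263°, 12 mi): east 12 sin 263° = -11.91, north 12 cos 263° = -1.46
Leg 3 (334°, 35 mi): east 35 sin 334° = -15.34, north 35 cos 334° = 31.46
Leg 4 (146°, 24 mi): east 24 sin 146° = 13.42, north 24 cos 146° = -19.90
Net displacement: -9.56 east, 28.61 north. Direction back to start is (9.56, -28.61): bearing = atan2(9.56, -28.61) mod 360° = 161.53° ≈ 162°.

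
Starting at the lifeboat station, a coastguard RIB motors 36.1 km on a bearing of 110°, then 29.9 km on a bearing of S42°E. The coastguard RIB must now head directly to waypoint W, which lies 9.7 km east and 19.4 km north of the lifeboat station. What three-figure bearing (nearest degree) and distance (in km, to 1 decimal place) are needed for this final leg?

321°, 69.8 km

Leg 1 (110°, 36.1 km): east 36.1 sin 110° = 33.92, north 36.1 cos 110° = -12.35
Leg 2 (S42°E, 29.9 km): east 29.9 sin 138° = 20.01, north 29.9 cos 138° = -22.22
Current position: (53.93, -34.57). Target: (9.7, 19.4). Remaining: Δeast = -44.23, Δnorth = 53.97.
Bearing = atan2(-44.23, 53.97) mod 360° = 320.66°; distance = √((-44.23)² + (53.97)²) = 69.776 km.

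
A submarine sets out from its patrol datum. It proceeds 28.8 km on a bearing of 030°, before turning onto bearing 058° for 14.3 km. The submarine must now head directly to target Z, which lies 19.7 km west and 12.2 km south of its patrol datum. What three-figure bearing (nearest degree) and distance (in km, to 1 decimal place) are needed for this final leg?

Leg 1 (030°, 28.8 km): east 28.8 sin 30° = 14.40, north 28.8 cos 30° = 24.94
Leg 2 (058°, 14.3 km): east 14.3 sin 58° = 12.13, north 14.3 cos 58° = 7.58
Current position: (26.53, 32.52). Target: (-19.7, -12.2). Remaining: Δeast = -46.23, Δnorth = -44.72.
Bearing = atan2(-46.23, -44.72) mod 360° = 225.95°; distance = √((-46.23)² + (-44.72)²) = 64.318 km.

226°, 64.3 km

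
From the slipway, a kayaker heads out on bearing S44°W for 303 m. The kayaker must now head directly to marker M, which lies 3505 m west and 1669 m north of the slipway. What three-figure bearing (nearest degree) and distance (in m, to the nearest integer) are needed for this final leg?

300°, 3797 m

Leg 1 (S44°W, 303 m): east 303 sin 224° = -210.48, north 303 cos 224° = -217.96
Current position: (-210.48, -217.96). Target: (-3505, 1669). Remaining: Δeast = -3294.52, Δnorth = 1886.96.
Bearing = atan2(-3294.52, 1886.96) mod 360° = 299.80°; distance = √((-3294.52)² + (1886.96)²) = 3796.639 m.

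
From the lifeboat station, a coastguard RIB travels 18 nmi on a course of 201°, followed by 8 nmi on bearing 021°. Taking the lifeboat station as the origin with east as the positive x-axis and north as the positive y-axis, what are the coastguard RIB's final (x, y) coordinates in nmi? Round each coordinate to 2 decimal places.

(-3.58, -9.34)

Leg 1 (201°, 18 nmi): east 18 sin 201° = -6.45, north 18 cos 201° = -16.80
Leg 2 (021°, 8 nmi): east 8 sin 21° = 2.87, north 8 cos 21° = 7.47
Summing: -3.58 nmi east, -9.34 nmi north → (-3.58, -9.34).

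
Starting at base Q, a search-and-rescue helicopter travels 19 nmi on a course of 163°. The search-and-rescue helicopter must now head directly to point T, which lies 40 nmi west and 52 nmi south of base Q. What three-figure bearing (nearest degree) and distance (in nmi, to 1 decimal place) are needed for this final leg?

233°, 56.7 nmi

Leg 1 (163°, 19 nmi): east 19 sin 163° = 5.56, north 19 cos 163° = -18.17
Current position: (5.56, -18.17). Target: (-40, -52). Remaining: Δeast = -45.56, Δnorth = -33.83.
Bearing = atan2(-45.56, -33.83) mod 360° = 233.40°; distance = √((-45.56)² + (-33.83)²) = 56.743 nmi.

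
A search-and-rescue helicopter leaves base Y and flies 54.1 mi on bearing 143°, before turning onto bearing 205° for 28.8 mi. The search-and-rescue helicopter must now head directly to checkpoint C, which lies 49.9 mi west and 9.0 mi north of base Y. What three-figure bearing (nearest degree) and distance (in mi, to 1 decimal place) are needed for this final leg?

Leg 1 (143°, 54.1 mi): east 54.1 sin 143° = 32.56, north 54.1 cos 143° = -43.21
Leg 2 (205°, 28.8 mi): east 28.8 sin 205° = -12.17, north 28.8 cos 205° = -26.10
Current position: (20.39, -69.31). Target: (-49.9, 9.0). Remaining: Δeast = -70.29, Δnorth = 78.31.
Bearing = atan2(-70.29, 78.31) mod 360° = 318.09°; distance = √((-70.29)² + (78.31)²) = 105.225 mi.

318°, 105.2 mi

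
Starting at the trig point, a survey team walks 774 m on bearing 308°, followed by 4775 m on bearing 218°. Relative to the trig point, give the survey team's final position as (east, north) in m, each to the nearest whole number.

Leg 1 (308°, 774 m): east 774 sin 308° = -609.92, north 774 cos 308° = 476.52
Leg 2 (218°, 4775 m): east 4775 sin 218° = -2939.78, north 4775 cos 218° = -3762.75
Summing: -3549.70 m east, -3286.23 m north → (-3550, -3286).

(-3550, -3286)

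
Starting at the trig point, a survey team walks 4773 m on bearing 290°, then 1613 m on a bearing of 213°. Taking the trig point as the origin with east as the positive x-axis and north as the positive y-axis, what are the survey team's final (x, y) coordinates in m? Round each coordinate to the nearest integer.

Leg 1 (290°, 4773 m): east 4773 sin 290° = -4485.15, north 4773 cos 290° = 1632.46
Leg 2 (213°, 1613 m): east 1613 sin 213° = -878.50, north 1613 cos 213° = -1352.78
Summing: -5363.66 m east, 279.69 m north → (-5364, 280).

(-5364, 280)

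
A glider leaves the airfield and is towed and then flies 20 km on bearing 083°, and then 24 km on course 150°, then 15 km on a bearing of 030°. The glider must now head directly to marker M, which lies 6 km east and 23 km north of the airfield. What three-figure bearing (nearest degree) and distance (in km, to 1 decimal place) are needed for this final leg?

310°, 43.8 km

Leg 1 (083°, 20 km): east 20 sin 83° = 19.85, north 20 cos 83° = 2.44
Leg 2 (150°, 24 km): east 24 sin 150° = 12.00, north 24 cos 150° = -20.78
Leg 3 (030°, 15 km): east 15 sin 30° = 7.50, north 15 cos 30° = 12.99
Current position: (39.35, -5.36). Target: (6, 23). Remaining: Δeast = -33.35, Δnorth = 28.36.
Bearing = atan2(-33.35, 28.36) mod 360° = 310.37°; distance = √((-33.35)² + (28.36)²) = 43.777 km.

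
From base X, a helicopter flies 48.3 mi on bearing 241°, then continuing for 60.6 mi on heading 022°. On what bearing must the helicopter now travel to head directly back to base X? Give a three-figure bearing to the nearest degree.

149°

Leg 1 (241°, 48.3 mi): east 48.3 sin 241° = -42.24, north 48.3 cos 241° = -23.42
Leg 2 (022°, 60.6 mi): east 60.6 sin 22° = 22.70, north 60.6 cos 22° = 56.19
Net displacement: -19.54 east, 32.77 north. Direction back to start is (19.54, -32.77): bearing = atan2(19.54, -32.77) mod 360° = 149.19° ≈ 149°.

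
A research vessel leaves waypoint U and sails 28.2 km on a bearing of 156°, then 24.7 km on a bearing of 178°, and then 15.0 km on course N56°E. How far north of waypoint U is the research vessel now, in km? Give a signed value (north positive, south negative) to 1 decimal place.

-42.1 km

Leg 1 (156°, 28.2 km): east 28.2 sin 156° = 11.47, north 28.2 cos 156° = -25.76
Leg 2 (178°, 24.7 km): east 24.7 sin 178° = 0.86, north 24.7 cos 178° = -24.68
Leg 3 (N56°E, 15.0 km): east 15.0 sin 56° = 12.44, north 15.0 cos 56° = 8.39
Net north component: -42.06 km.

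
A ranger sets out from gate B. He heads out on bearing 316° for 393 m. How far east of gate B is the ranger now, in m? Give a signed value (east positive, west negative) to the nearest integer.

Leg 1 (316°, 393 m): east 393 sin 316° = -273.00, north 393 cos 316° = 282.70
Net east component: -273.00 m.

-273 m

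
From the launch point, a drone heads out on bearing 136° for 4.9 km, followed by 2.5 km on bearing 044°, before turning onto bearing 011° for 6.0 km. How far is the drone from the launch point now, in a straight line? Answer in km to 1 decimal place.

Leg 1 (136°, 4.9 km): east 4.9 sin 136° = 3.40, north 4.9 cos 136° = -3.52
Leg 2 (044°, 2.5 km): east 2.5 sin 44° = 1.74, north 2.5 cos 44° = 1.80
Leg 3 (011°, 6.0 km): east 6.0 sin 11° = 1.14, north 6.0 cos 11° = 5.89
Net: 6.29 east, 4.16 north. Distance = √((6.29)² + (4.16)²) = 7.539 km.

7.5 km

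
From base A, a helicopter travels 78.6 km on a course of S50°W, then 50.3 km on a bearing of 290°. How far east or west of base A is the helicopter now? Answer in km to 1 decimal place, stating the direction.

107.5 km west

Leg 1 (S50°W, 78.6 km): east 78.6 sin 230° = -60.21, north 78.6 cos 230° = -50.52
Leg 2 (290°, 50.3 km): east 50.3 sin 290° = -47.27, north 50.3 cos 290° = 17.20
Net east component: -107.48 km.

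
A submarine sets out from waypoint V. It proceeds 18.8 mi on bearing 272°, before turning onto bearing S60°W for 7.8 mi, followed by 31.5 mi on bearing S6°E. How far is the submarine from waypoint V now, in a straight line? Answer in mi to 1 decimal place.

Leg 1 (272°, 18.8 mi): east 18.8 sin 272° = -18.79, north 18.8 cos 272° = 0.66
Leg 2 (S60°W, 7.8 mi): east 7.8 sin 240° = -6.75, north 7.8 cos 240° = -3.90
Leg 3 (S6°E, 31.5 mi): east 31.5 sin 174° = 3.29, north 31.5 cos 174° = -31.33
Net: -22.25 east, -34.57 north. Distance = √((-22.25)² + (-34.57)²) = 41.113 mi.

41.1 mi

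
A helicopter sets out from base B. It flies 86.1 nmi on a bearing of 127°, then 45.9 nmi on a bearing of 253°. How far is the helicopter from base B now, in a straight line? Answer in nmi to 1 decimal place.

Leg 1 (127°, 86.1 nmi): east 86.1 sin 127° = 68.76, north 86.1 cos 127° = -51.82
Leg 2 (253°, 45.9 nmi): east 45.9 sin 253° = -43.89, north 45.9 cos 253° = -13.42
Net: 24.87 east, -65.24 north. Distance = √((24.87)² + (-65.24)²) = 69.815 nmi.

69.8 nmi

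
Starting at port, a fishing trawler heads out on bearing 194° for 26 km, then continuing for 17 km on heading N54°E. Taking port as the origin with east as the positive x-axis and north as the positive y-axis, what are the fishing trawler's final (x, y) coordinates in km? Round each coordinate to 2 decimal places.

Leg 1 (194°, 26 km): east 26 sin 194° = -6.29, north 26 cos 194° = -25.23
Leg 2 (N54°E, 17 km): east 17 sin 54° = 13.75, north 17 cos 54° = 9.99
Summing: 7.46 km east, -15.24 km north → (7.46, -15.24).

(7.46, -15.24)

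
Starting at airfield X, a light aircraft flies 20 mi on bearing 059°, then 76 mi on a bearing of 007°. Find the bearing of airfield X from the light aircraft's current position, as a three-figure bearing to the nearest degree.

197°

Leg 1 (059°, 20 mi): east 20 sin 59° = 17.14, north 20 cos 59° = 10.30
Leg 2 (007°, 76 mi): east 76 sin 7° = 9.26, north 76 cos 7° = 75.43
Net displacement: 26.41 east, 85.73 north. Direction back to start is (-26.41, -85.73): bearing = atan2(-26.41, -85.73) mod 360° = 197.12° ≈ 197°.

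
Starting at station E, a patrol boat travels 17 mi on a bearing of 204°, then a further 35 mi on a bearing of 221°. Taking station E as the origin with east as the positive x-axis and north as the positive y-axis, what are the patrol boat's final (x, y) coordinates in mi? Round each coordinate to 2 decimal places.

Leg 1 (204°, 17 mi): east 17 sin 204° = -6.91, north 17 cos 204° = -15.53
Leg 2 (221°, 35 mi): east 35 sin 221° = -22.96, north 35 cos 221° = -26.41
Summing: -29.88 mi east, -41.95 mi north → (-29.88, -41.95).

(-29.88, -41.95)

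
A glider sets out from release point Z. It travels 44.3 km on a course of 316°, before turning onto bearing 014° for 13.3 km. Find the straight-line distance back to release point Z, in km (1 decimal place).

Leg 1 (316°, 44.3 km): east 44.3 sin 316° = -30.77, north 44.3 cos 316° = 31.87
Leg 2 (014°, 13.3 km): east 13.3 sin 14° = 3.22, north 13.3 cos 14° = 12.90
Net: -27.56 east, 44.77 north. Distance = √((-27.56)² + (44.77)²) = 52.572 km.

52.6 km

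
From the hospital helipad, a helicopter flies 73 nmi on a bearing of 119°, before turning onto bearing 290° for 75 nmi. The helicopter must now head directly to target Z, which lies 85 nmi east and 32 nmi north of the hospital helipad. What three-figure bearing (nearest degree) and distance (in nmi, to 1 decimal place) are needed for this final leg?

066°, 100.7 nmi

Leg 1 (119°, 73 nmi): east 73 sin 119° = 63.85, north 73 cos 119° = -35.39
Leg 2 (290°, 75 nmi): east 75 sin 290° = -70.48, north 75 cos 290° = 25.65
Current position: (-6.63, -9.74). Target: (85, 32). Remaining: Δeast = 91.63, Δnorth = 41.74.
Bearing = atan2(91.63, 41.74) mod 360° = 65.51°; distance = √((91.63)² + (41.74)²) = 100.689 nmi.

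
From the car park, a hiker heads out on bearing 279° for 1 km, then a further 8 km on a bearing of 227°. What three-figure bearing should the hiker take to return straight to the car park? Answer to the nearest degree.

052°

Leg 1 (279°, 1 km): east 1 sin 279° = -0.99, north 1 cos 279° = 0.16
Leg 2 (227°, 8 km): east 8 sin 227° = -5.85, north 8 cos 227° = -5.46
Net displacement: -6.84 east, -5.30 north. Direction back to start is (6.84, 5.30): bearing = atan2(6.84, 5.30) mod 360° = 52.23° ≈ 052°.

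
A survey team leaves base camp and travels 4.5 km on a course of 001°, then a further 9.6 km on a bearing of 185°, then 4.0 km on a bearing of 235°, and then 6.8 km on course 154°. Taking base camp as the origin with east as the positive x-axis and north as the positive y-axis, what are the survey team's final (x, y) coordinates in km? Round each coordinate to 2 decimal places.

Leg 1 (001°, 4.5 km): east 4.5 sin 1° = 0.08, north 4.5 cos 1° = 4.50
Leg 2 (185°, 9.6 km): east 9.6 sin 185° = -0.84, north 9.6 cos 185° = -9.56
Leg 3 (235°, 4.0 km): east 4.0 sin 235° = -3.28, north 4.0 cos 235° = -2.29
Leg 4 (154°, 6.8 km): east 6.8 sin 154° = 2.98, north 6.8 cos 154° = -6.11
Summing: -1.05 km east, -13.47 km north → (-1.05, -13.47).

(-1.05, -13.47)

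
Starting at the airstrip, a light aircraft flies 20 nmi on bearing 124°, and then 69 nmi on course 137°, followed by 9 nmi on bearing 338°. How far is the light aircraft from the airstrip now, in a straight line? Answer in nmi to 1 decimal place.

80.5 nmi

Leg 1 (124°, 20 nmi): east 20 sin 124° = 16.58, north 20 cos 124° = -11.18
Leg 2 (137°, 69 nmi): east 69 sin 137° = 47.06, north 69 cos 137° = -50.46
Leg 3 (338°, 9 nmi): east 9 sin 338° = -3.37, north 9 cos 338° = 8.34
Net: 60.27 east, -53.30 north. Distance = √((60.27)² + (-53.30)²) = 80.457 nmi.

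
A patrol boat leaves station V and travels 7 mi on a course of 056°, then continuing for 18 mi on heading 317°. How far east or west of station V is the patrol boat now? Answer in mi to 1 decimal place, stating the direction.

Leg 1 (056°, 7 mi): east 7 sin 56° = 5.80, north 7 cos 56° = 3.91
Leg 2 (317°, 18 mi): east 18 sin 317° = -12.28, north 18 cos 317° = 13.16
Net east component: -6.47 mi.

6.5 mi west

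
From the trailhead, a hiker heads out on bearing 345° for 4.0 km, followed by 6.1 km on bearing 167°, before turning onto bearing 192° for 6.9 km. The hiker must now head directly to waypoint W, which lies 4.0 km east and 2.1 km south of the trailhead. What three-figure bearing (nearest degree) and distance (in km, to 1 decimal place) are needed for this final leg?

037°, 8.4 km

Leg 1 (345°, 4.0 km): east 4.0 sin 345° = -1.04, north 4.0 cos 345° = 3.86
Leg 2 (167°, 6.1 km): east 6.1 sin 167° = 1.37, north 6.1 cos 167° = -5.94
Leg 3 (192°, 6.9 km): east 6.9 sin 192° = -1.43, north 6.9 cos 192° = -6.75
Current position: (-1.10, -8.83). Target: (4.0, -2.1). Remaining: Δeast = 5.10, Δnorth = 6.73.
Bearing = atan2(5.10, 6.73) mod 360° = 37.15°; distance = √((5.10)² + (6.73)²) = 8.442 km.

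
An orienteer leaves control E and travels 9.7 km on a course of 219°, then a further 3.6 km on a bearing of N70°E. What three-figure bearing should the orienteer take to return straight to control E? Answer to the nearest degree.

023°

Leg 1 (219°, 9.7 km): east 9.7 sin 219° = -6.10, north 9.7 cos 219° = -7.54
Leg 2 (N70°E, 3.6 km): east 3.6 sin 70° = 3.38, north 3.6 cos 70° = 1.23
Net displacement: -2.72 east, -6.31 north. Direction back to start is (2.72, 6.31): bearing = atan2(2.72, 6.31) mod 360° = 23.34° ≈ 023°.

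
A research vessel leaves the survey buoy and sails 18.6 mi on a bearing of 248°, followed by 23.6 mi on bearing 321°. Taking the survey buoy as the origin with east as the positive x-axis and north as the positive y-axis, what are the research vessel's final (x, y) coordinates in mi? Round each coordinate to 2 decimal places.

Leg 1 (248°, 18.6 mi): east 18.6 sin 248° = -17.25, north 18.6 cos 248° = -6.97
Leg 2 (321°, 23.6 mi): east 23.6 sin 321° = -14.85, north 23.6 cos 321° = 18.34
Summing: -32.10 mi east, 11.37 mi north → (-32.10, 11.37).

(-32.10, 11.37)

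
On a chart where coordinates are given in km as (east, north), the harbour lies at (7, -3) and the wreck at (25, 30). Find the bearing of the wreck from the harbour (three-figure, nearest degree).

Δeast = 25 − 7 = 18.00; Δnorth = 30 − -3 = 33.00.
Bearing = atan2(Δeast, Δnorth) mod 360° = 28.61° ≈ 029°.

029°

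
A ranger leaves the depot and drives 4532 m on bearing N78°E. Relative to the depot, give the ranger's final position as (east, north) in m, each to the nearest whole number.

(4433, 942)

Leg 1 (N78°E, 4532 m): east 4532 sin 78° = 4432.96, north 4532 cos 78° = 942.26
Summing: 4432.96 m east, 942.26 m north → (4433, 942).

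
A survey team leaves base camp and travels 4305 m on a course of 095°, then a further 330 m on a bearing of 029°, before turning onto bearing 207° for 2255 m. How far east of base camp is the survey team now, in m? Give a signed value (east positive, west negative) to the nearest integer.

Leg 1 (095°, 4305 m): east 4305 sin 95° = 4288.62, north 4305 cos 95° = -375.21
Leg 2 (029°, 330 m): east 330 sin 29° = 159.99, north 330 cos 29° = 288.62
Leg 3 (207°, 2255 m): east 2255 sin 207° = -1023.75, north 2255 cos 207° = -2009.22
Net east component: 3424.86 m.

3425 m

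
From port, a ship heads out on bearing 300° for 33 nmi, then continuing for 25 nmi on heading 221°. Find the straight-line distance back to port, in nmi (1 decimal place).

Leg 1 (300°, 33 nmi): east 33 sin 300° = -28.58, north 33 cos 300° = 16.50
Leg 2 (221°, 25 nmi): east 25 sin 221° = -16.40, north 25 cos 221° = -18.87
Net: -44.98 east, -2.37 north. Distance = √((-44.98)² + (-2.37)²) = 45.043 nmi.

45.0 nmi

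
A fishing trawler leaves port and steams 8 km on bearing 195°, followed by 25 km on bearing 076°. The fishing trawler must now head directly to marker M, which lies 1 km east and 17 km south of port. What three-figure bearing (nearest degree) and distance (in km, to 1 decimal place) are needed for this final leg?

234°, 26.1 km

Leg 1 (195°, 8 km): east 8 sin 195° = -2.07, north 8 cos 195° = -7.73
Leg 2 (076°, 25 km): east 25 sin 76° = 24.26, north 25 cos 76° = 6.05
Current position: (22.19, -1.68). Target: (1, -17). Remaining: Δeast = -21.19, Δnorth = -15.32.
Bearing = atan2(-21.19, -15.32) mod 360° = 234.13°; distance = √((-21.19)² + (-15.32)²) = 26.146 km.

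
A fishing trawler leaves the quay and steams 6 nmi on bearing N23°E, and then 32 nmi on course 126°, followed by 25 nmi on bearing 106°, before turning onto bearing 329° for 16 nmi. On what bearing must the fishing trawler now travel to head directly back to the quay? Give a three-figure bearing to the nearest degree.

Leg 1 (N23°E, 6 nmi): east 6 sin 23° = 2.34, north 6 cos 23° = 5.52
Leg 2 (126°, 32 nmi): east 32 sin 126° = 25.89, north 32 cos 126° = -18.81
Leg 3 (106°, 25 nmi): east 25 sin 106° = 24.03, north 25 cos 106° = -6.89
Leg 4 (329°, 16 nmi): east 16 sin 329° = -8.24, north 16 cos 329° = 13.71
Net displacement: 44.02 east, -6.46 north. Direction back to start is (-44.02, 6.46): bearing = atan2(-44.02, 6.46) mod 360° = 278.35° ≈ 278°.

278°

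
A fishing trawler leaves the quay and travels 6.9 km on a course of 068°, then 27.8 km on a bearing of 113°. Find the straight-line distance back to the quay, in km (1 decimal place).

Leg 1 (068°, 6.9 km): east 6.9 sin 68° = 6.40, north 6.9 cos 68° = 2.58
Leg 2 (113°, 27.8 km): east 27.8 sin 113° = 25.59, north 27.8 cos 113° = -10.86
Net: 31.99 east, -8.28 north. Distance = √((31.99)² + (-8.28)²) = 33.041 km.

33.0 km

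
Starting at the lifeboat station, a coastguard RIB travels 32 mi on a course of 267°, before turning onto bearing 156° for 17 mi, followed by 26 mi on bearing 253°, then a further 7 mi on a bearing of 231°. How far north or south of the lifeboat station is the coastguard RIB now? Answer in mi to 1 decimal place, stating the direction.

29.2 mi south

Leg 1 (267°, 32 mi): east 32 sin 267° = -31.96, north 32 cos 267° = -1.67
Leg 2 (156°, 17 mi): east 17 sin 156° = 6.91, north 17 cos 156° = -15.53
Leg 3 (253°, 26 mi): east 26 sin 253° = -24.86, north 26 cos 253° = -7.60
Leg 4 (231°, 7 mi): east 7 sin 231° = -5.44, north 7 cos 231° = -4.41
Net north component: -29.21 mi.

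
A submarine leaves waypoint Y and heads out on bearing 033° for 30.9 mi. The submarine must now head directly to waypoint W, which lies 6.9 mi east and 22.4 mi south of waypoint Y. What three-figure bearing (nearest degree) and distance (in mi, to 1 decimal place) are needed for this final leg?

192°, 49.3 mi

Leg 1 (033°, 30.9 mi): east 30.9 sin 33° = 16.83, north 30.9 cos 33° = 25.91
Current position: (16.83, 25.91). Target: (6.9, -22.4). Remaining: Δeast = -9.93, Δnorth = -48.31.
Bearing = atan2(-9.93, -48.31) mod 360° = 191.61°; distance = √((-9.93)² + (-48.31)²) = 49.325 mi.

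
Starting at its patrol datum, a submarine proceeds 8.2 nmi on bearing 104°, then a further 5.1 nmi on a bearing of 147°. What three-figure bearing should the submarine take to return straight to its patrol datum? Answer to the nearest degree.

Leg 1 (104°, 8.2 nmi): east 8.2 sin 104° = 7.96, north 8.2 cos 104° = -1.98
Leg 2 (147°, 5.1 nmi): east 5.1 sin 147° = 2.78, north 5.1 cos 147° = -4.28
Net displacement: 10.73 east, -6.26 north. Direction back to start is (-10.73, 6.26): bearing = atan2(-10.73, 6.26) mod 360° = 300.25° ≈ 300°.

300°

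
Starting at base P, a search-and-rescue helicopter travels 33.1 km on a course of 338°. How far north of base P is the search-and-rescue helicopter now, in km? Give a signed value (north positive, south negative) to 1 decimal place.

30.7 km

Leg 1 (338°, 33.1 km): east 33.1 sin 338° = -12.40, north 33.1 cos 338° = 30.69
Net north component: 30.69 km.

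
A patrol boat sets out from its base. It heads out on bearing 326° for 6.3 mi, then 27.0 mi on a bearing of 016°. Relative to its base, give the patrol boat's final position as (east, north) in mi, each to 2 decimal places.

(3.92, 31.18)

Leg 1 (326°, 6.3 mi): east 6.3 sin 326° = -3.52, north 6.3 cos 326° = 5.22
Leg 2 (016°, 27.0 mi): east 27.0 sin 16° = 7.44, north 27.0 cos 16° = 25.95
Summing: 3.92 mi east, 31.18 mi north → (3.92, 31.18).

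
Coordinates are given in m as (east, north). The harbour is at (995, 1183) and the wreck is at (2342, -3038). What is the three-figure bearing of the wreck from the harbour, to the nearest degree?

Δeast = 2342 − 995 = 1347.00; Δnorth = -3038 − 1183 = -4221.00.
Bearing = atan2(Δeast, Δnorth) mod 360° = 162.30° ≈ 162°.

162°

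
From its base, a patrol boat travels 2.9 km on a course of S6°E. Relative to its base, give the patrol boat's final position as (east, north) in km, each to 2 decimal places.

Leg 1 (S6°E, 2.9 km): east 2.9 sin 174° = 0.30, north 2.9 cos 174° = -2.88
Summing: 0.30 km east, -2.88 km north → (0.30, -2.88).

(0.30, -2.88)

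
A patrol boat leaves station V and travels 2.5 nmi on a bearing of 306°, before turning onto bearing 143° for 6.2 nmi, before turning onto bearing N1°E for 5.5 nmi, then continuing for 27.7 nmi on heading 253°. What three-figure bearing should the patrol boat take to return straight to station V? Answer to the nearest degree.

Leg 1 (306°, 2.5 nmi): east 2.5 sin 306° = -2.02, north 2.5 cos 306° = 1.47
Leg 2 (143°, 6.2 nmi): east 6.2 sin 143° = 3.73, north 6.2 cos 143° = -4.95
Leg 3 (N1°E, 5.5 nmi): east 5.5 sin 1° = 0.10, north 5.5 cos 1° = 5.50
Leg 4 (253°, 27.7 nmi): east 27.7 sin 253° = -26.49, north 27.7 cos 253° = -8.10
Net displacement: -24.68 east, -6.08 north. Direction back to start is (24.68, 6.08): bearing = atan2(24.68, 6.08) mod 360° = 76.16° ≈ 076°.

076°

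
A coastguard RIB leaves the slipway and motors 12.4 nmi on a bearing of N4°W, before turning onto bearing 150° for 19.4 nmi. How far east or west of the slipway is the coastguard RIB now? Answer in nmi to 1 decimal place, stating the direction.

8.8 nmi east

Leg 1 (N4°W, 12.4 nmi): east 12.4 sin 356° = -0.86, north 12.4 cos 356° = 12.37
Leg 2 (150°, 19.4 nmi): east 19.4 sin 150° = 9.70, north 19.4 cos 150° = -16.80
Net east component: 8.84 nmi.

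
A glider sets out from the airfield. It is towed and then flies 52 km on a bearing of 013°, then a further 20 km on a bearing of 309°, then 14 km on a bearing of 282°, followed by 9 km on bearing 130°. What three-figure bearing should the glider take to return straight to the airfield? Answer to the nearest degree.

Leg 1 (013°, 52 km): east 52 sin 13° = 11.70, north 52 cos 13° = 50.67
Leg 2 (309°, 20 km): east 20 sin 309° = -15.54, north 20 cos 309° = 12.59
Leg 3 (282°, 14 km): east 14 sin 282° = -13.69, north 14 cos 282° = 2.91
Leg 4 (130°, 9 km): east 9 sin 130° = 6.89, north 9 cos 130° = -5.79
Net displacement: -10.65 east, 60.38 north. Direction back to start is (10.65, -60.38): bearing = atan2(10.65, -60.38) mod 360° = 170.00° ≈ 170°.

170°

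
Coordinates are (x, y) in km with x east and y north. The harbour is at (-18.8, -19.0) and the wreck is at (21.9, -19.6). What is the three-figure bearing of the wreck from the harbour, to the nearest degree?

091°

Δeast = 21.9 − -18.8 = 40.70; Δnorth = -19.6 − -19.0 = -0.60.
Bearing = atan2(Δeast, Δnorth) mod 360° = 90.84° ≈ 091°.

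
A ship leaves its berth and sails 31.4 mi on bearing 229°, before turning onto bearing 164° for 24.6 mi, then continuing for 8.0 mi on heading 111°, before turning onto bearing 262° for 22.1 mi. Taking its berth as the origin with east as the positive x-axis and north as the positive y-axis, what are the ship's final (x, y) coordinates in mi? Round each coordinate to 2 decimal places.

(-31.33, -50.19)

Leg 1 (229°, 31.4 mi): east 31.4 sin 229° = -23.70, north 31.4 cos 229° = -20.60
Leg 2 (164°, 24.6 mi): east 24.6 sin 164° = 6.78, north 24.6 cos 164° = -23.65
Leg 3 (111°, 8.0 mi): east 8.0 sin 111° = 7.47, north 8.0 cos 111° = -2.87
Leg 4 (262°, 22.1 mi): east 22.1 sin 262° = -21.88, north 22.1 cos 262° = -3.08
Summing: -31.33 mi east, -50.19 mi north → (-31.33, -50.19).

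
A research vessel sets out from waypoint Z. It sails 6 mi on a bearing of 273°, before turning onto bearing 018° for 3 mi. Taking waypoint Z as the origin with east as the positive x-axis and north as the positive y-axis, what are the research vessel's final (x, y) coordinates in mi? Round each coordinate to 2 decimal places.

(-5.06, 3.17)

Leg 1 (273°, 6 mi): east 6 sin 273° = -5.99, north 6 cos 273° = 0.31
Leg 2 (018°, 3 mi): east 3 sin 18° = 0.93, north 3 cos 18° = 2.85
Summing: -5.06 mi east, 3.17 mi north → (-5.06, 3.17).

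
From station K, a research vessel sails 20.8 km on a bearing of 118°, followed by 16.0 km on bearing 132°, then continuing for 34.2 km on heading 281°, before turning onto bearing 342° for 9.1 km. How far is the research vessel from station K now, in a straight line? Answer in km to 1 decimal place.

8.1 km

Leg 1 (118°, 20.8 km): east 20.8 sin 118° = 18.37, north 20.8 cos 118° = -9.77
Leg 2 (132°, 16.0 km): east 16.0 sin 132° = 11.89, north 16.0 cos 132° = -10.71
Leg 3 (281°, 34.2 km): east 34.2 sin 281° = -33.57, north 34.2 cos 281° = 6.53
Leg 4 (342°, 9.1 km): east 9.1 sin 342° = -2.81, north 9.1 cos 342° = 8.65
Net: -6.13 east, -5.29 north. Distance = √((-6.13)² + (-5.29)²) = 8.096 km.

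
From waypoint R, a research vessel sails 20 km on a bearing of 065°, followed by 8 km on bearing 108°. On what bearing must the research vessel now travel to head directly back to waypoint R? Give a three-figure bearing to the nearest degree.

Leg 1 (065°, 20 km): east 20 sin 65° = 18.13, north 20 cos 65° = 8.45
Leg 2 (108°, 8 km): east 8 sin 108° = 7.61, north 8 cos 108° = -2.47
Net displacement: 25.73 east, 5.98 north. Direction back to start is (-25.73, -5.98): bearing = atan2(-25.73, -5.98) mod 360° = 256.92° ≈ 257°.

257°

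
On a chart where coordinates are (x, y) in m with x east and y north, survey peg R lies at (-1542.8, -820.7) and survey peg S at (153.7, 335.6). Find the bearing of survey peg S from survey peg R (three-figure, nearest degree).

056°

Δeast = 153.7 − -1542.8 = 1696.50; Δnorth = 335.6 − -820.7 = 1156.30.
Bearing = atan2(Δeast, Δnorth) mod 360° = 55.72° ≈ 056°.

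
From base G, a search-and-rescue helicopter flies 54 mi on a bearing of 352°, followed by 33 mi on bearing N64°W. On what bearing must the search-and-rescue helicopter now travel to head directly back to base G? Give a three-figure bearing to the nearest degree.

Leg 1 (352°, 54 mi): east 54 sin 352° = -7.52, north 54 cos 352° = 53.47
Leg 2 (N64°W, 33 mi): east 33 sin 296° = -29.66, north 33 cos 296° = 14.47
Net displacement: -37.18 east, 67.94 north. Direction back to start is (37.18, -67.94): bearing = atan2(37.18, -67.94) mod 360° = 151.31° ≈ 151°.

151°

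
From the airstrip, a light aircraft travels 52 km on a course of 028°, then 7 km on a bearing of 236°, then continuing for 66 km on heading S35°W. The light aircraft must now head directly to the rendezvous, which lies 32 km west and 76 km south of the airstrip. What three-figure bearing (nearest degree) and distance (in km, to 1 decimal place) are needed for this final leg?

Leg 1 (028°, 52 km): east 52 sin 28° = 24.41, north 52 cos 28° = 45.91
Leg 2 (236°, 7 km): east 7 sin 236° = -5.80, north 7 cos 236° = -3.91
Leg 3 (S35°W, 66 km): east 66 sin 215° = -37.86, north 66 cos 215° = -54.06
Current position: (-19.25, -12.07). Target: (-32, -76). Remaining: Δeast = -12.75, Δnorth = -63.93.
Bearing = atan2(-12.75, -63.93) mod 360° = 191.28°; distance = √((-12.75)² + (-63.93)²) = 65.194 km.

191°, 65.2 km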